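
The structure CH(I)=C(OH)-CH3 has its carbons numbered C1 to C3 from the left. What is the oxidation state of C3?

Each bond to a more electronegative atom (O, N, halogen) counts +1, each bond to a less electronegative atom (H, metal, B, Si) counts −1, and each C–C bond counts 0.
C3 has one bond to C (0), one bond to H (-1), one bond to H (-1), one bond to H (-1).
Oxidation state = 0 − 1 − 1 − 1 = -3.

-3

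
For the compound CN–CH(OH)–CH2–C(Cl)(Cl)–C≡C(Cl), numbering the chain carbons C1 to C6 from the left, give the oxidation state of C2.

C2 has one bond to C (0), one bond to C (0), one bond to H (-1), one bond to O (+1).
Oxidation state = 0 + 0 − 1 + 1 = 0.

0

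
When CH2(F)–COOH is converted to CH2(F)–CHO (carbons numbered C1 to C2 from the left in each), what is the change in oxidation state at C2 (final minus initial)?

Before: C2 has 1 bond to C, 3 bonds to O → oxidation state +3.
After: C2 has 1 bond to C, 1 bond to H, 2 bonds to O → oxidation state +1.
Δ = +1 − (+3) = -2, so this is a reduction at C2.

-2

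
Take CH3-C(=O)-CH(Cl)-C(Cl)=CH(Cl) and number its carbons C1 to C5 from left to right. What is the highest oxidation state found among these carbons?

+2

Tallying each carbon's bonds:
C1: 1C, 3H → 0 − 3 = -3
C2: 2C, 2O → 0 + 2 = +2
C3: 2C, 1H, 1Cl → 0 − 1 + 1 = 0
C4: 3C, 1Cl → 0 + 1 = +1
C5: 2C, 1H, 1Cl → 0 − 1 + 1 = 0
The highest value is +2.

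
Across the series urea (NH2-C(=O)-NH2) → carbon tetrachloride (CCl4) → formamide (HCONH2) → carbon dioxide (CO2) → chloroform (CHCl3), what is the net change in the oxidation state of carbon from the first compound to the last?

-2

Carbon oxidation states along the series — urea: +4, carbon tetrachloride: +4, formamide: +2, carbon dioxide: +4, chloroform: +2.
Net change = +2 − (+4) = -2.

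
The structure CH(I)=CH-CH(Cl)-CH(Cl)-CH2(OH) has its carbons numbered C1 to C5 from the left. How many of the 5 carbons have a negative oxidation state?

Tallying each carbon's bonds:
C1: 2C, 1H, 1I → 0 − 1 + 1 = 0
C2: 3C, 1H → 0 − 1 = -1
C3: 2C, 1H, 1Cl → 0 − 1 + 1 = 0
C4: 2C, 1H, 1Cl → 0 − 1 + 1 = 0
C5: 1C, 2H, 1O → 0 − 2 + 1 = -1
2 carbons (C2, C5) meet the condition.

2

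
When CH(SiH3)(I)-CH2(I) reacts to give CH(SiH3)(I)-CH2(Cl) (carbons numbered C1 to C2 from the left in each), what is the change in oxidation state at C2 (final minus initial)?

Before: C2 has 1 bond to C, 2 bonds to H, 1 bond to I → oxidation state -1.
After: C2 has 1 bond to C, 2 bonds to H, 1 bond to Cl → oxidation state -1.
Δ = -1 − (-1) = 0, so no net redox change at C2.

0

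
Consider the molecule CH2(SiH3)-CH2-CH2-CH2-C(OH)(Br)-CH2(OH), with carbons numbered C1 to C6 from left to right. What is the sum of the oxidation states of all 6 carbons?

-8

Tallying each carbon's bonds:
C1: 1C, 2H, 1Si → 0 − 2 − 1 = -3
C2: 2C, 2H → 0 − 2 = -2
C3: 2C, 2H → 0 − 2 = -2
C4: 2C, 2H → 0 − 2 = -2
C5: 2C, 1O, 1Br → 0 + 1 + 1 = +2
C6: 1C, 2H, 1O → 0 − 2 + 1 = -1
Sum = -3 − 2 − 2 − 2 + 2 − 1 = -8.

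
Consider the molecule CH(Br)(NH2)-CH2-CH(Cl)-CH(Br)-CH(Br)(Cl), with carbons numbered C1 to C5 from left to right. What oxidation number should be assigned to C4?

Assign +1 per bond to O/N/halogen, −1 per bond to H or an electropositive element, and 0 per bond to carbon.
C4 has one bond to C (0), one bond to C (0), one bond to Br (+1), one bond to H (-1).
Oxidation state = 0 + 0 + 1 − 1 = 0.

0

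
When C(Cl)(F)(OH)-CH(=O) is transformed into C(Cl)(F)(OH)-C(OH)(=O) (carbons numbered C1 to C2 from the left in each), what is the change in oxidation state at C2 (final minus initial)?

Before: C2 has 1 bond to C, 1 bond to H, 2 bonds to O → oxidation state +1.
After: C2 has 1 bond to C, 3 bonds to O → oxidation state +3.
Δ = +3 − (+1) = +2, so this is an oxidation at C2.

+2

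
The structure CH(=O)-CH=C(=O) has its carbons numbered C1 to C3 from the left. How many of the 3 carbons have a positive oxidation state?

Each bond to a more electronegative atom (O, N, halogen) counts +1, each bond to a less electronegative atom (H, metal, B, Si) counts −1, and each C–C bond counts 0. Tallying each carbon:
C1: 1C, 1H, 2O → 0 − 1 + 2 = +1
C2: 3C, 1H → 0 − 1 = -1
C3: 2C, 2O → 0 + 2 = +2
2 carbons (C1, C3) meet the condition.

2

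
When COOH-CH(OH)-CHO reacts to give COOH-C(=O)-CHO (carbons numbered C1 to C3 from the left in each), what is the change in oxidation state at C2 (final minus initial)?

Before: C2 has 2 bonds to C, 1 bond to H, 1 bond to O → oxidation state 0.
After: C2 has 2 bonds to C, 2 bonds to O → oxidation state +2.
Δ = +2 − (0) = +2, so this is an oxidation at C2.

+2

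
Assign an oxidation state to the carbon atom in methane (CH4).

-4

The carbon has one bond to H (-1), one bond to H (-1), one bond to H (-1), one bond to H (-1).
Oxidation state = -1 − 1 − 1 − 1 = -4.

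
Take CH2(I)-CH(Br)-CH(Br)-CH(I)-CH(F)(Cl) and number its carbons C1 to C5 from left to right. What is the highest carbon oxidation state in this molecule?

Assign +1 per bond to O/N/halogen, −1 per bond to H or an electropositive element, and 0 per bond to carbon. Tallying each carbon:
C1: 1C, 2H, 1I → 0 − 2 + 1 = -1
C2: 2C, 1H, 1Br → 0 − 1 + 1 = 0
C3: 2C, 1H, 1Br → 0 − 1 + 1 = 0
C4: 2C, 1H, 1I → 0 − 1 + 1 = 0
C5: 1C, 1H, 1F, 1Cl → 0 − 1 + 1 + 1 = +1
The highest value is +1.

+1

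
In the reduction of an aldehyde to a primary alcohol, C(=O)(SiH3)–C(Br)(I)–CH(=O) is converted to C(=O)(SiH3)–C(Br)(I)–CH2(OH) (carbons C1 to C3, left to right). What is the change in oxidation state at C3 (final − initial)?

-2

Before: C3 has 1 bond to C, 1 bond to H, 2 bonds to O → oxidation state +1.
After: C3 has 1 bond to C, 2 bonds to H, 1 bond to O → oxidation state -1.
Δ = -1 − (+1) = -2, so this is a reduction at C3.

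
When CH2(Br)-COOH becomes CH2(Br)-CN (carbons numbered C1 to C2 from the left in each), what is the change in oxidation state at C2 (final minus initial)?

0

Before: C2 has 1 bond to C, 3 bonds to O → oxidation state +3.
After: C2 has 1 bond to C, 3 bonds to N → oxidation state +3.
Δ = +3 − (+3) = 0, so no net redox change at C2.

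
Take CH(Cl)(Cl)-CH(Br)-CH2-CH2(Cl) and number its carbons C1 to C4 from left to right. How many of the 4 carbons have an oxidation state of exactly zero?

Tallying each carbon's bonds:
C1: 1C, 1H, 2Cl → 0 − 1 + 2 = +1
C2: 2C, 1H, 1Br → 0 − 1 + 1 = 0
C3: 2C, 2H → 0 − 2 = -2
C4: 1C, 2H, 1Cl → 0 − 2 + 1 = -1
1 carbon (C2) meets the condition.

1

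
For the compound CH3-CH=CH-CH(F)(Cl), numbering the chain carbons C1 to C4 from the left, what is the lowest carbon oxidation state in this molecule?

Count +1 for every bond to an atom more electronegative than carbon and −1 for every bond to one less electronegative; C–C bonds are 0. Tallying each carbon:
C1: 1C, 3H → 0 − 3 = -3
C2: 3C, 1H → 0 − 1 = -1
C3: 3C, 1H → 0 − 1 = -1
C4: 1C, 1H, 1F, 1Cl → 0 − 1 + 1 + 1 = +1
The lowest value is -3.

-3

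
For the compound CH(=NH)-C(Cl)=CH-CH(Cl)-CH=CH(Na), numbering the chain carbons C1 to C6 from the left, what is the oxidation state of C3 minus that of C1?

C3: 3C, 1H → 0 − 1 = -1
C1: 1C, 1H, 2N → 0 − 1 + 2 = +1
Difference: -1 − (+1) = -2.

-2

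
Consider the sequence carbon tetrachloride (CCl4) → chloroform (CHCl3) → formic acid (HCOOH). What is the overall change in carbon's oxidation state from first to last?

Carbon oxidation states along the series — carbon tetrachloride: +4, chloroform: +2, formic acid: +2.
Net change = +2 − (+4) = -2.

-2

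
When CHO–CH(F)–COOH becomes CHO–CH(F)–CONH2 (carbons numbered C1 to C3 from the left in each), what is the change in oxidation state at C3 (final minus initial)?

0

Before: C3 has 1 bond to C, 3 bonds to O → oxidation state +3.
After: C3 has 1 bond to C, 2 bonds to O, 1 bond to N → oxidation state +3.
Δ = +3 − (+3) = 0, so no net redox change at C3.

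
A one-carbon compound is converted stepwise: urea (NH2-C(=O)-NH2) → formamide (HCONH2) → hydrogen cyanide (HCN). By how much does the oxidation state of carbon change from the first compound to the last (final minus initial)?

Carbon oxidation states along the series — urea: +4, formamide: +2, hydrogen cyanide: +2.
Net change = +2 − (+4) = -2.

-2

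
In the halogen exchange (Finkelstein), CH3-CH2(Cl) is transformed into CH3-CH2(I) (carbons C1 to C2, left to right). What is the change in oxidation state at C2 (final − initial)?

0

Before: C2 has 1 bond to C, 2 bonds to H, 1 bond to Cl → oxidation state -1.
After: C2 has 1 bond to C, 2 bonds to H, 1 bond to I → oxidation state -1.
Δ = -1 − (-1) = 0, so no net redox change at C2.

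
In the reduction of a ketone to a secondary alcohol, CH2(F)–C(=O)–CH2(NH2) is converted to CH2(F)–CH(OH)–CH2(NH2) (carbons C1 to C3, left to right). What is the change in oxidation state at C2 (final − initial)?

-2

Before: C2 has 2 bonds to C, 2 bonds to O → oxidation state +2.
After: C2 has 2 bonds to C, 1 bond to H, 1 bond to O → oxidation state 0.
Δ = 0 − (+2) = -2, so this is a reduction at C2.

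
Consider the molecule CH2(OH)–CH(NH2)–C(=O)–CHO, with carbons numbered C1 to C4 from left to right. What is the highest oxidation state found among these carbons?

+2

Tallying each carbon's bonds:
C1: 1C, 2H, 1O → 0 − 2 + 1 = -1
C2: 2C, 1H, 1N → 0 − 1 + 1 = 0
C3: 2C, 2O → 0 + 2 = +2
C4: 1C, 1H, 2O → 0 − 1 + 2 = +1
The highest value is +2.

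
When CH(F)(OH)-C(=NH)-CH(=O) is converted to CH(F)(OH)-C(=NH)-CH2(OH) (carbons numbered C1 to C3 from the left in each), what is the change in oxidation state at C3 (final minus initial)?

Before: C3 has 1 bond to C, 1 bond to H, 2 bonds to O → oxidation state +1.
After: C3 has 1 bond to C, 2 bonds to H, 1 bond to O → oxidation state -1.
Δ = -1 − (+1) = -2, so this is a reduction at C3.

-2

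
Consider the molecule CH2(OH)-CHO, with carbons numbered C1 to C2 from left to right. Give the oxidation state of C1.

-1

Bonds to more-electronegative neighbours contribute +1 each, bonds to H or metals contribute −1 each, and C–C bonds contribute 0.
C1 has one bond to C (0), one bond to H (-1), one bond to O (+1), one bond to H (-1).
Oxidation state = 0 − 1 + 1 − 1 = -1.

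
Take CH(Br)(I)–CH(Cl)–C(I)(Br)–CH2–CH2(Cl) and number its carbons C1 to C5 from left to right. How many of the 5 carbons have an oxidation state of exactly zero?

1

Tallying each carbon's bonds:
C1: 1C, 1H, 1Br, 1I → 0 − 1 + 1 + 1 = +1
C2: 2C, 1H, 1Cl → 0 − 1 + 1 = 0
C3: 2C, 1Br, 1I → 0 + 1 + 1 = +2
C4: 2C, 2H → 0 − 2 = -2
C5: 1C, 2H, 1Cl → 0 − 2 + 1 = -1
1 carbon (C2) meets the condition.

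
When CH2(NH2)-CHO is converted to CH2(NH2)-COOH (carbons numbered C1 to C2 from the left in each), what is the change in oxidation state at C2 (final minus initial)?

Before: C2 has 1 bond to C, 1 bond to H, 2 bonds to O → oxidation state +1.
After: C2 has 1 bond to C, 3 bonds to O → oxidation state +3.
Δ = +3 − (+1) = +2, so this is an oxidation at C2.

+2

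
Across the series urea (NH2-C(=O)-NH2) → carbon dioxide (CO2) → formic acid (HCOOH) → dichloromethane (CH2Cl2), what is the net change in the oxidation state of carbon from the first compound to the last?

Carbon oxidation states along the series — urea: +4, carbon dioxide: +4, formic acid: +2, dichloromethane: 0.
Net change = 0 − (+4) = -4.

-4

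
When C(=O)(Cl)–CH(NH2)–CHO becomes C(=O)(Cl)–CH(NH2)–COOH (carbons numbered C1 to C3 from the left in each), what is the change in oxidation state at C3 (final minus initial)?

+2

Before: C3 has 1 bond to C, 1 bond to H, 2 bonds to O → oxidation state +1.
After: C3 has 1 bond to C, 3 bonds to O → oxidation state +3.
Δ = +3 − (+1) = +2, so this is an oxidation at C3.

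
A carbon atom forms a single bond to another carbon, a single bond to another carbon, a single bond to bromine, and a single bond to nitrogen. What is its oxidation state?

+2

Assign +1 per bond to O/N/halogen, −1 per bond to H or an electropositive element, and 0 per bond to carbon.
The carbon has one bond to C (0), one bond to C (0), one bond to Br (+1), one bond to N (+1).
Oxidation state = 0 + 0 + 1 + 1 = +2.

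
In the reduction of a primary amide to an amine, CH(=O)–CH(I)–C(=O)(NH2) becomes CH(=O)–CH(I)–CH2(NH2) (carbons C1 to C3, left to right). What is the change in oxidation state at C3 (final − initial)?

Before: C3 has 1 bond to C, 2 bonds to O, 1 bond to N → oxidation state +3.
After: C3 has 1 bond to C, 2 bonds to H, 1 bond to N → oxidation state -1.
Δ = -1 − (+3) = -4, so this is a reduction at C3.

-4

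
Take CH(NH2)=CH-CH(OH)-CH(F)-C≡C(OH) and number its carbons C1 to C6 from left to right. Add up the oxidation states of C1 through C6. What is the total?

0

Tallying each carbon's bonds:
C1: 2C, 1H, 1N → 0 − 1 + 1 = 0
C2: 3C, 1H → 0 − 1 = -1
C3: 2C, 1H, 1O → 0 − 1 + 1 = 0
C4: 2C, 1H, 1F → 0 − 1 + 1 = 0
C5: 4C → 0 = 0
C6: 3C, 1O → 0 + 1 = +1
Sum = 0 − 1 + 0 + 0 + 0 + 1 = 0.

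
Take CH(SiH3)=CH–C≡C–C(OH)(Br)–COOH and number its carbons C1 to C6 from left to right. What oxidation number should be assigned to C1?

-2

C1 has a double bond to C (2×0 = 0), one bond to Si (-1), one bond to H (-1).
Oxidation state = 0 − 1 − 1 = -2.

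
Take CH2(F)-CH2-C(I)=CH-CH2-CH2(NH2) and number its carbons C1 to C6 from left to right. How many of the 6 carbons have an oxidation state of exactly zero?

0

Each bond to a more electronegative atom (O, N, halogen) counts +1, each bond to a less electronegative atom (H, metal, B, Si) counts −1, and each C–C bond counts 0. Tallying each carbon:
C1: 1C, 2H, 1F → 0 − 2 + 1 = -1
C2: 2C, 2H → 0 − 2 = -2
C3: 3C, 1I → 0 + 1 = +1
C4: 3C, 1H → 0 − 1 = -1
C5: 2C, 2H → 0 − 2 = -2
C6: 1C, 2H, 1N → 0 − 2 + 1 = -1
0 carbons meet the condition.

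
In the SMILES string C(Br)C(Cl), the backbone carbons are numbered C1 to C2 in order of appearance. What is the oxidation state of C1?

C1 has one bond to C (0), one bond to H (-1), one bond to H (-1), one bond to Br (+1).
Oxidation state = 0 − 1 − 1 + 1 = -1.

-1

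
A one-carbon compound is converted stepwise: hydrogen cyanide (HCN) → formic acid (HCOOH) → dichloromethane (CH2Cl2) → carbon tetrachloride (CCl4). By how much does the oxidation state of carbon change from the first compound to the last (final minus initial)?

+2

Carbon oxidation states along the series — hydrogen cyanide: +2, formic acid: +2, dichloromethane: 0, carbon tetrachloride: +4.
Net change = +4 − (+2) = +2.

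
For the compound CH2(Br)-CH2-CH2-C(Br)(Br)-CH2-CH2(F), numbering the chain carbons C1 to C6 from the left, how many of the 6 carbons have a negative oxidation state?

Tallying each carbon's bonds:
C1: 1C, 2H, 1Br → 0 − 2 + 1 = -1
C2: 2C, 2H → 0 − 2 = -2
C3: 2C, 2H → 0 − 2 = -2
C4: 2C, 2Br → 0 + 2 = +2
C5: 2C, 2H → 0 − 2 = -2
C6: 1C, 2H, 1F → 0 − 2 + 1 = -1
5 carbons (C1, C2, C3, C5, C6) meet the condition.

5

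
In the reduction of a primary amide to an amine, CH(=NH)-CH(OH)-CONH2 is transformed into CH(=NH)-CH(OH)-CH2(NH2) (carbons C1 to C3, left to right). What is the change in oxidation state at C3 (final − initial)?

-4

Before: C3 has 1 bond to C, 2 bonds to O, 1 bond to N → oxidation state +3.
After: C3 has 1 bond to C, 2 bonds to H, 1 bond to N → oxidation state -1.
Δ = -1 − (+3) = -4, so this is a reduction at C3.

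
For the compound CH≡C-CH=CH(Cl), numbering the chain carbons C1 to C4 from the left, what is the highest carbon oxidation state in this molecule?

0

Assign +1 per bond to O/N/halogen, −1 per bond to H or an electropositive element, and 0 per bond to carbon. Tallying each carbon:
C1: 3C, 1H → 0 − 1 = -1
C2: 4C → 0 = 0
C3: 3C, 1H → 0 − 1 = -1
C4: 2C, 1H, 1Cl → 0 − 1 + 1 = 0
The highest value is 0.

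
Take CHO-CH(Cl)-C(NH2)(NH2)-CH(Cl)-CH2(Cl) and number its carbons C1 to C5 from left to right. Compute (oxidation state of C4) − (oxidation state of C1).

-1

C4: 2C, 1H, 1Cl → 0 − 1 + 1 = 0
C1: 1C, 1H, 2O → 0 − 1 + 2 = +1
Difference: 0 − (+1) = -1.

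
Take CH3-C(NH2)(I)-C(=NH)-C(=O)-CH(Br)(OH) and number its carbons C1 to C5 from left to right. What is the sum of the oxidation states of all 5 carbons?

Count +1 for every bond to an atom more electronegative than carbon and −1 for every bond to one less electronegative; C–C bonds are 0. Tallying each carbon:
C1: 1C, 3H → 0 − 3 = -3
C2: 2C, 1N, 1I → 0 + 1 + 1 = +2
C3: 2C, 2N → 0 + 2 = +2
C4: 2C, 2O → 0 + 2 = +2
C5: 1C, 1H, 1O, 1Br → 0 − 1 + 1 + 1 = +1
Sum = -3 + 2 + 2 + 2 + 1 = +4.

+4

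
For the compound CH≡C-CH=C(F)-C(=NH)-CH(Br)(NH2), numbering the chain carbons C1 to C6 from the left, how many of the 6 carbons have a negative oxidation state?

Tallying each carbon's bonds:
C1: 3C, 1H → 0 − 1 = -1
C2: 4C → 0 = 0
C3: 3C, 1H → 0 − 1 = -1
C4: 3C, 1F → 0 + 1 = +1
C5: 2C, 2N → 0 + 2 = +2
C6: 1C, 1H, 1N, 1Br → 0 − 1 + 1 + 1 = +1
2 carbons (C1, C3) meet the condition.

2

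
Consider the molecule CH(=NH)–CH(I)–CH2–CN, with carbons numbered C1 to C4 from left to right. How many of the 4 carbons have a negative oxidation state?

1

Count +1 for every bond to an atom more electronegative than carbon and −1 for every bond to one less electronegative; C–C bonds are 0. Tallying each carbon:
C1: 1C, 1H, 2N → 0 − 1 + 2 = +1
C2: 2C, 1H, 1I → 0 − 1 + 1 = 0
C3: 2C, 2H → 0 − 2 = -2
C4: 1C, 3N → 0 + 3 = +3
1 carbon (C3) meets the condition.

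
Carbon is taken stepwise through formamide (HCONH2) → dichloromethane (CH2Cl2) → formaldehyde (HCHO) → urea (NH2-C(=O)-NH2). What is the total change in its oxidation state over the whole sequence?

Carbon oxidation states along the series — formamide: +2, dichloromethane: 0, formaldehyde: 0, urea: +4.
Net change = +4 − (+2) = +2.

+2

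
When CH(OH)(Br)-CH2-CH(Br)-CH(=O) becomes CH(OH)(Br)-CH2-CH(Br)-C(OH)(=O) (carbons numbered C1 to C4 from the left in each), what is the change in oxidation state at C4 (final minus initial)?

Before: C4 has 1 bond to C, 1 bond to H, 2 bonds to O → oxidation state +1.
After: C4 has 1 bond to C, 3 bonds to O → oxidation state +3.
Δ = +3 − (+1) = +2, so this is an oxidation at C4.

+2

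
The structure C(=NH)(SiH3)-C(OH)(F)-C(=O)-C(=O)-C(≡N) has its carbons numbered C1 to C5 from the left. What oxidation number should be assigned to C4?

+2

C4 has one bond to C (0), one bond to C (0), a double bond to O (2×+1 = +2).
Oxidation state = 0 + 0 + 2 = +2.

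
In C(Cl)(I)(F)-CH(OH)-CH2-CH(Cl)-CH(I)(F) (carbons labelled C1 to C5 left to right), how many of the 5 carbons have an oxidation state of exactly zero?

Tallying each carbon's bonds:
C1: 1C, 1F, 1Cl, 1I → 0 + 1 + 1 + 1 = +3
C2: 2C, 1H, 1O → 0 − 1 + 1 = 0
C3: 2C, 2H → 0 − 2 = -2
C4: 2C, 1H, 1Cl → 0 − 1 + 1 = 0
C5: 1C, 1H, 1F, 1I → 0 − 1 + 1 + 1 = +1
2 carbons (C2, C4) meet the condition.

2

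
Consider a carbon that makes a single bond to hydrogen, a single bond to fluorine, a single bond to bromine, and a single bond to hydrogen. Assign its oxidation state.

Bonds to more-electronegative neighbours contribute +1 each, bonds to H or metals contribute −1 each, and C–C bonds contribute 0.
The carbon has one bond to Br (+1), one bond to F (+1), one bond to H (-1), one bond to H (-1).
Oxidation state = +1 + 1 − 1 − 1 = 0.

0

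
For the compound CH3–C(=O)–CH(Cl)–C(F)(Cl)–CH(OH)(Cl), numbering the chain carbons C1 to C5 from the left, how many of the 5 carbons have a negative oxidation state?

1

Assign +1 per bond to O/N/halogen, −1 per bond to H or an electropositive element, and 0 per bond to carbon. Tallying each carbon:
C1: 1C, 3H → 0 − 3 = -3
C2: 2C, 2O → 0 + 2 = +2
C3: 2C, 1H, 1Cl → 0 − 1 + 1 = 0
C4: 2C, 1F, 1Cl → 0 + 1 + 1 = +2
C5: 1C, 1H, 1O, 1Cl → 0 − 1 + 1 + 1 = +1
1 carbon (C1) meets the condition.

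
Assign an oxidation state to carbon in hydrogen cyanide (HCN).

+2

Bonds to more-electronegative neighbours contribute +1 each, bonds to H or metals contribute −1 each, and C–C bonds contribute 0.
The carbon has one bond to H (-1), a triple bond to N (3×+1 = +3).
Oxidation state = -1 + 3 = +2.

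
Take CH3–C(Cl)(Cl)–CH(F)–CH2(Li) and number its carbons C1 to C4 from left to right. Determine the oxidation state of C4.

-3

C4 has one bond to C (0), one bond to H (-1), one bond to Li (-1), one bond to H (-1).
Oxidation state = 0 − 1 − 1 − 1 = -3.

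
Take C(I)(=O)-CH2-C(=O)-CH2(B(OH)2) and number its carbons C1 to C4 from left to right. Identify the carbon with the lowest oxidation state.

C4

Count +1 for every bond to an atom more electronegative than carbon and −1 for every bond to one less electronegative; C–C bonds are 0. Tallying each carbon:
C1: 1C, 2O, 1I → 0 + 2 + 1 = +3
C2: 2C, 2H → 0 − 2 = -2
C3: 2C, 2O → 0 + 2 = +2
C4: 1C, 2H, 1B → 0 − 2 − 1 = -3
The most reduced carbon is C4 at -3.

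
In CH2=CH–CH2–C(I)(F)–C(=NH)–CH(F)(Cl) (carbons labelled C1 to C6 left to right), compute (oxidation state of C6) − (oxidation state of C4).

-1

C6: 1C, 1H, 1F, 1Cl → 0 − 1 + 1 + 1 = +1
C4: 2C, 1F, 1I → 0 + 1 + 1 = +2
Difference: +1 − (+2) = -1.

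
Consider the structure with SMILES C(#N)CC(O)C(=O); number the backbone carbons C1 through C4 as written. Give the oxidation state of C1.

+3

Count +1 for every bond to an atom more electronegative than carbon and −1 for every bond to one less electronegative; C–C bonds are 0.
C1 has one bond to C (0), a triple bond to N (3×+1 = +3).
Oxidation state = 0 + 3 = +3.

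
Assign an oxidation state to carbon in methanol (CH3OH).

Assign +1 per bond to O/N/halogen, −1 per bond to H or an electropositive element, and 0 per bond to carbon.
The carbon has one bond to H (-1), one bond to H (-1), one bond to H (-1), one bond to O (+1).
Oxidation state = -1 − 1 − 1 + 1 = -2.

-2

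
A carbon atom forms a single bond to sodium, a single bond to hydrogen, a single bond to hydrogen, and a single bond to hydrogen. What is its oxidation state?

-4

Assign +1 per bond to O/N/halogen, −1 per bond to H or an electropositive element, and 0 per bond to carbon.
The carbon has one bond to Na (-1), one bond to H (-1), one bond to H (-1), one bond to H (-1).
Oxidation state = -1 − 1 − 1 − 1 = -4.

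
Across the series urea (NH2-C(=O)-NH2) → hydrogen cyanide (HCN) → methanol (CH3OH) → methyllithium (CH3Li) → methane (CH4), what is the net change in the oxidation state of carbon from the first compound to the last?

-8

Carbon oxidation states along the series — urea: +4, hydrogen cyanide: +2, methanol: -2, methyllithium: -4, methane: -4.
Net change = -4 − (+4) = -8.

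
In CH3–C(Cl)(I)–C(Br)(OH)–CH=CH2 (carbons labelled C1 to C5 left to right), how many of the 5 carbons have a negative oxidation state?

Count +1 for every bond to an atom more electronegative than carbon and −1 for every bond to one less electronegative; C–C bonds are 0. Tallying each carbon:
C1: 1C, 3H → 0 − 3 = -3
C2: 2C, 1Cl, 1I → 0 + 1 + 1 = +2
C3: 2C, 1O, 1Br → 0 + 1 + 1 = +2
C4: 3C, 1H → 0 − 1 = -1
C5: 2C, 2H → 0 − 2 = -2
3 carbons (C1, C4, C5) meet the condition.

3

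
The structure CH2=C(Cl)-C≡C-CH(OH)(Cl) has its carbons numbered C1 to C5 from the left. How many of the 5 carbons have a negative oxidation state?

Tallying each carbon's bonds:
C1: 2C, 2H → 0 − 2 = -2
C2: 3C, 1Cl → 0 + 1 = +1
C3: 4C → 0 = 0
C4: 4C → 0 = 0
C5: 1C, 1H, 1O, 1Cl → 0 − 1 + 1 + 1 = +1
1 carbon (C1) meets the condition.

1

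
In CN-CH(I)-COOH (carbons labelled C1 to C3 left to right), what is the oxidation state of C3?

Each bond to a more electronegative atom (O, N, halogen) counts +1, each bond to a less electronegative atom (H, metal, B, Si) counts −1, and each C–C bond counts 0.
C3 has one bond to C (0), a double bond to O (2×+1 = +2), one bond to O (+1).
Oxidation state = 0 + 2 + 1 = +3.

+3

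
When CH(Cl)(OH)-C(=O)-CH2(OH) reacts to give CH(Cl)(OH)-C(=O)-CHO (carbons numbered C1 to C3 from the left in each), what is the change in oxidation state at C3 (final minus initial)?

Before: C3 has 1 bond to C, 2 bonds to H, 1 bond to O → oxidation state -1.
After: C3 has 1 bond to C, 1 bond to H, 2 bonds to O → oxidation state +1.
Δ = +1 − (-1) = +2, so this is an oxidation at C3.

+2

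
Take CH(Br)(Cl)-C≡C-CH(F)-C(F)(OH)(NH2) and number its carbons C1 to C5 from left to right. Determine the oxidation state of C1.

Count +1 for every bond to an atom more electronegative than carbon and −1 for every bond to one less electronegative; C–C bonds are 0.
C1 has one bond to C (0), one bond to H (-1), one bond to Br (+1), one bond to Cl (+1).
Oxidation state = 0 − 1 + 1 + 1 = +1.

+1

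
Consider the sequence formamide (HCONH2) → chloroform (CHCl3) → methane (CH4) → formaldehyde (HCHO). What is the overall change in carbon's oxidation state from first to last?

-2

Carbon oxidation states along the series — formamide: +2, chloroform: +2, methane: -4, formaldehyde: 0.
Net change = 0 − (+2) = -2.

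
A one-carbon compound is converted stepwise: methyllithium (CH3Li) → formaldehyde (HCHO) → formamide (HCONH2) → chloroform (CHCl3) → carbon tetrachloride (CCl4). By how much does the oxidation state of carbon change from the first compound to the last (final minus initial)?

+8

Carbon oxidation states along the series — methyllithium: -4, formaldehyde: 0, formamide: +2, chloroform: +2, carbon tetrachloride: +4.
Net change = +4 − (-4) = +8.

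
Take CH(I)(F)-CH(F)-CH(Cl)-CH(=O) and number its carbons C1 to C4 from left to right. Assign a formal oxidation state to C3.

Each bond to a more electronegative atom (O, N, halogen) counts +1, each bond to a less electronegative atom (H, metal, B, Si) counts −1, and each C–C bond counts 0.
C3 has one bond to C (0), one bond to C (0), one bond to H (-1), one bond to Cl (+1).
Oxidation state = 0 + 0 − 1 + 1 = 0.

0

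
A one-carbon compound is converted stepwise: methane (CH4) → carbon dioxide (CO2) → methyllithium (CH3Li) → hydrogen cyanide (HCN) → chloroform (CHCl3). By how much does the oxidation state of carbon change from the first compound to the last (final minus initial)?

Carbon oxidation states along the series — methane: -4, carbon dioxide: +4, methyllithium: -4, hydrogen cyanide: +2, chloroform: +2.
Net change = +2 − (-4) = +6.

+6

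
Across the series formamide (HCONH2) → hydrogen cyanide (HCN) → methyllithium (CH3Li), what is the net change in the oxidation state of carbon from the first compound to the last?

Carbon oxidation states along the series — formamide: +2, hydrogen cyanide: +2, methyllithium: -4.
Net change = -4 − (+2) = -6.

-6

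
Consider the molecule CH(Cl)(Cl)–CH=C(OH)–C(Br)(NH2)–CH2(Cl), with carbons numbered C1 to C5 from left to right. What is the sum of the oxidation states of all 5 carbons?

Tallying each carbon's bonds:
C1: 1C, 1H, 2Cl → 0 − 1 + 2 = +1
C2: 3C, 1H → 0 − 1 = -1
C3: 3C, 1O → 0 + 1 = +1
C4: 2C, 1N, 1Br → 0 + 1 + 1 = +2
C5: 1C, 2H, 1Cl → 0 − 2 + 1 = -1
Sum = +1 − 1 + 1 + 2 − 1 = +2.

+2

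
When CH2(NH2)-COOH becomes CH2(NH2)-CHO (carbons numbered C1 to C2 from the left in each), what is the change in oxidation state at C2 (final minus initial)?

Before: C2 has 1 bond to C, 3 bonds to O → oxidation state +3.
After: C2 has 1 bond to C, 1 bond to H, 2 bonds to O → oxidation state +1.
Δ = +1 − (+3) = -2, so this is a reduction at C2.

-2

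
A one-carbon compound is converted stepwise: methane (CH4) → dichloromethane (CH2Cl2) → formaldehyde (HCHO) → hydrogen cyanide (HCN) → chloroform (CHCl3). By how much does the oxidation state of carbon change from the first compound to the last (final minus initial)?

Carbon oxidation states along the series — methane: -4, dichloromethane: 0, formaldehyde: 0, hydrogen cyanide: +2, chloroform: +2.
Net change = +2 − (-4) = +6.

+6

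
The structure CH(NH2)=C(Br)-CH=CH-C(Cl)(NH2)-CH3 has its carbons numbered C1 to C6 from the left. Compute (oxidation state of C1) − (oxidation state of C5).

C1: 2C, 1H, 1N → 0 − 1 + 1 = 0
C5: 2C, 1N, 1Cl → 0 + 1 + 1 = +2
Difference: 0 − (+2) = -2.

-2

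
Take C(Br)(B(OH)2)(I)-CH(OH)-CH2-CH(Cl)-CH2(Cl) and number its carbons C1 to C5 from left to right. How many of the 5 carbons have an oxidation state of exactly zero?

2

Tallying each carbon's bonds:
C1: 1C, 1Br, 1I, 1B → 0 + 1 + 1 − 1 = +1
C2: 2C, 1H, 1O → 0 − 1 + 1 = 0
C3: 2C, 2H → 0 − 2 = -2
C4: 2C, 1H, 1Cl → 0 − 1 + 1 = 0
C5: 1C, 2H, 1Cl → 0 − 2 + 1 = -1
2 carbons (C2, C4) meet the condition.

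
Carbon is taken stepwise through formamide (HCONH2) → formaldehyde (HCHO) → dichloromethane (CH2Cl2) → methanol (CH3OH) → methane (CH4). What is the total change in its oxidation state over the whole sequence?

Carbon oxidation states along the series — formamide: +2, formaldehyde: 0, dichloromethane: 0, methanol: -2, methane: -4.
Net change = -4 − (+2) = -6.

-6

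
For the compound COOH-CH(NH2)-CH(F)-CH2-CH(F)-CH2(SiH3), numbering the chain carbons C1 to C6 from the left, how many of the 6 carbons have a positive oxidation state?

Count +1 for every bond to an atom more electronegative than carbon and −1 for every bond to one less electronegative; C–C bonds are 0. Tallying each carbon:
C1: 1C, 3O → 0 + 3 = +3
C2: 2C, 1H, 1N → 0 − 1 + 1 = 0
C3: 2C, 1H, 1F → 0 − 1 + 1 = 0
C4: 2C, 2H → 0 − 2 = -2
C5: 2C, 1H, 1F → 0 − 1 + 1 = 0
C6: 1C, 2H, 1Si → 0 − 2 − 1 = -3
1 carbon (C1) meets the condition.

1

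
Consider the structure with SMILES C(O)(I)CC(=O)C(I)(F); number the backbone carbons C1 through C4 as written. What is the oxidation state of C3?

Bonds to more-electronegative neighbours contribute +1 each, bonds to H or metals contribute −1 each, and C–C bonds contribute 0.
C3 has one bond to C (0), one bond to C (0), a double bond to O (2×+1 = +2).
Oxidation state = 0 + 0 + 2 = +2.

+2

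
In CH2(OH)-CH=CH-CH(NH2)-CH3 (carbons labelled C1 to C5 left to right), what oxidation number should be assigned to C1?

C1 has one bond to C (0), one bond to O (+1), one bond to H (-1), one bond to H (-1).
Oxidation state = 0 + 1 − 1 − 1 = -1.

-1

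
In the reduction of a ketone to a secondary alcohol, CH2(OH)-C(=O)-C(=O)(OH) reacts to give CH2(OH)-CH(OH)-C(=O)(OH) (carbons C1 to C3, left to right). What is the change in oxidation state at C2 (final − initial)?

Before: C2 has 2 bonds to C, 2 bonds to O → oxidation state +2.
After: C2 has 2 bonds to C, 1 bond to H, 1 bond to O → oxidation state 0.
Δ = 0 − (+2) = -2, so this is a reduction at C2.

-2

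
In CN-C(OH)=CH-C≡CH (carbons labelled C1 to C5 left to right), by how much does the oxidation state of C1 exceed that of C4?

+3

C1: 1C, 3N → 0 + 3 = +3
C4: 4C → 0 = 0
Difference: +3 − (0) = +3.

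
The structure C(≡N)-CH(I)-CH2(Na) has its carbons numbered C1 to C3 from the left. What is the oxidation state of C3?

-3

Count +1 for every bond to an atom more electronegative than carbon and −1 for every bond to one less electronegative; C–C bonds are 0.
C3 has one bond to C (0), one bond to H (-1), one bond to Na (-1), one bond to H (-1).
Oxidation state = 0 − 1 − 1 − 1 = -3.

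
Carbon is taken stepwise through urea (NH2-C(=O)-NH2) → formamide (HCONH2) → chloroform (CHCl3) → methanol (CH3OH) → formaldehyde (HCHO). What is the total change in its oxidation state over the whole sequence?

-4

Carbon oxidation states along the series — urea: +4, formamide: +2, chloroform: +2, methanol: -2, formaldehyde: 0.
Net change = 0 − (+4) = -4.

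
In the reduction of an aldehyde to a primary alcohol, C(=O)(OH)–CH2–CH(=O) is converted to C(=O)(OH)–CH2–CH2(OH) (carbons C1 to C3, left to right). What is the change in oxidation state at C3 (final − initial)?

Before: C3 has 1 bond to C, 1 bond to H, 2 bonds to O → oxidation state +1.
After: C3 has 1 bond to C, 2 bonds to H, 1 bond to O → oxidation state -1.
Δ = -1 − (+1) = -2, so this is a reduction at C3.

-2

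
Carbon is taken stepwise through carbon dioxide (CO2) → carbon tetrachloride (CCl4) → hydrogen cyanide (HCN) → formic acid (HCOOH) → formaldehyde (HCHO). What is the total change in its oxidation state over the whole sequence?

-4

Carbon oxidation states along the series — carbon dioxide: +4, carbon tetrachloride: +4, hydrogen cyanide: +2, formic acid: +2, formaldehyde: 0.
Net change = 0 − (+4) = -4.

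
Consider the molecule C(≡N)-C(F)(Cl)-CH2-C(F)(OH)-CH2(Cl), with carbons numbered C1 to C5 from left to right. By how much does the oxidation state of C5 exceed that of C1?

-4

C5: 1C, 2H, 1Cl → 0 − 2 + 1 = -1
C1: 1C, 3N → 0 + 3 = +3
Difference: -1 − (+3) = -4.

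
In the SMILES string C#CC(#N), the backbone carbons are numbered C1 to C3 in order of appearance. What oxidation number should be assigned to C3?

Assign +1 per bond to O/N/halogen, −1 per bond to H or an electropositive element, and 0 per bond to carbon.
C3 has one bond to C (0), a triple bond to N (3×+1 = +3).
Oxidation state = 0 + 3 = +3.

+3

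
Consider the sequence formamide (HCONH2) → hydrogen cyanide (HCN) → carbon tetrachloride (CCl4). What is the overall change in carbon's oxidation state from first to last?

Carbon oxidation states along the series — formamide: +2, hydrogen cyanide: +2, carbon tetrachloride: +4.
Net change = +4 − (+2) = +2.

+2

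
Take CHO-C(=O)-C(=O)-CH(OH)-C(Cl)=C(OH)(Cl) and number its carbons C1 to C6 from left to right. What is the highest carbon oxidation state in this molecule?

Each bond to a more electronegative atom (O, N, halogen) counts +1, each bond to a less electronegative atom (H, metal, B, Si) counts −1, and each C–C bond counts 0. Tallying each carbon:
C1: 1C, 1H, 2O → 0 − 1 + 2 = +1
C2: 2C, 2O → 0 + 2 = +2
C3: 2C, 2O → 0 + 2 = +2
C4: 2C, 1H, 1O → 0 − 1 + 1 = 0
C5: 3C, 1Cl → 0 + 1 = +1
C6: 2C, 1O, 1Cl → 0 + 1 + 1 = +2
The highest value is +2.

+2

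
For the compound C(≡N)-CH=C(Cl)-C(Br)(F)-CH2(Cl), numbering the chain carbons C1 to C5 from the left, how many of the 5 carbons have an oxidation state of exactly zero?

0

Assign +1 per bond to O/N/halogen, −1 per bond to H or an electropositive element, and 0 per bond to carbon. Tallying each carbon:
C1: 1C, 3N → 0 + 3 = +3
C2: 3C, 1H → 0 − 1 = -1
C3: 3C, 1Cl → 0 + 1 = +1
C4: 2C, 1F, 1Br → 0 + 1 + 1 = +2
C5: 1C, 2H, 1Cl → 0 − 2 + 1 = -1
0 carbons meet the condition.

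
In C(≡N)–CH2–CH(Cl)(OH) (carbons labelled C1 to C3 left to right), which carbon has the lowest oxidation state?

C2

Tallying each carbon's bonds:
C1: 1C, 3N → 0 + 3 = +3
C2: 2C, 2H → 0 − 2 = -2
C3: 1C, 1H, 1O, 1Cl → 0 − 1 + 1 + 1 = +1
The most reduced carbon is C2 at -2.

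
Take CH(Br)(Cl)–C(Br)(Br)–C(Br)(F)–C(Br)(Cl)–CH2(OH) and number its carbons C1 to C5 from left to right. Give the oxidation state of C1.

+1

C1 has one bond to C (0), one bond to Br (+1), one bond to Cl (+1), one bond to H (-1).
Oxidation state = 0 + 1 + 1 − 1 = +1.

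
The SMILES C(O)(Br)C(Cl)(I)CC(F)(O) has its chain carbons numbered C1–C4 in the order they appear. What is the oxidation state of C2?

C2 has one bond to C (0), one bond to C (0), one bond to Cl (+1), one bond to I (+1).
Oxidation state = 0 + 0 + 1 + 1 = +2.

+2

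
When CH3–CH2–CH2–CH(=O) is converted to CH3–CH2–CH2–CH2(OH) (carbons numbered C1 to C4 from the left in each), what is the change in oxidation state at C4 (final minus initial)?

-2

Before: C4 has 1 bond to C, 1 bond to H, 2 bonds to O → oxidation state +1.
After: C4 has 1 bond to C, 2 bonds to H, 1 bond to O → oxidation state -1.
Δ = -1 − (+1) = -2, so this is a reduction at C4.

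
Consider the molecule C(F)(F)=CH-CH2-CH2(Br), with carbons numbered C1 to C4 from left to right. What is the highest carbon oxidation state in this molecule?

Assign +1 per bond to O/N/halogen, −1 per bond to H or an electropositive element, and 0 per bond to carbon. Tallying each carbon:
C1: 2C, 2F → 0 + 2 = +2
C2: 3C, 1H → 0 − 1 = -1
C3: 2C, 2H → 0 − 2 = -2
C4: 1C, 2H, 1Br → 0 − 2 + 1 = -1
The highest value is +2.

+2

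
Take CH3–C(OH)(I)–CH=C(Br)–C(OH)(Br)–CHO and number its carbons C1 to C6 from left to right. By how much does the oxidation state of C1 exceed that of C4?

-4

C1: 1C, 3H → 0 − 3 = -3
C4: 3C, 1Br → 0 + 1 = +1
Difference: -3 − (+1) = -4.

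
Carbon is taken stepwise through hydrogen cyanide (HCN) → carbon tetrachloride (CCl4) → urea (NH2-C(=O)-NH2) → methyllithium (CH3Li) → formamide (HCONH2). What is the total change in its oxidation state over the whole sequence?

0

Carbon oxidation states along the series — hydrogen cyanide: +2, carbon tetrachloride: +4, urea: +4, methyllithium: -4, formamide: +2.
Net change = +2 − (+2) = 0.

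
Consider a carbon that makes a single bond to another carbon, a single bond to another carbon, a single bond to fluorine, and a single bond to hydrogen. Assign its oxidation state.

0

Each bond to a more electronegative atom (O, N, halogen) counts +1, each bond to a less electronegative atom (H, metal, B, Si) counts −1, and each C–C bond counts 0.
The carbon has one bond to C (0), one bond to C (0), one bond to H (-1), one bond to F (+1).
Oxidation state = 0 + 0 − 1 + 1 = 0.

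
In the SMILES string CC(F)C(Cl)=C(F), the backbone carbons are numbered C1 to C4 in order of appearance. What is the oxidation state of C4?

0

Each bond to a more electronegative atom (O, N, halogen) counts +1, each bond to a less electronegative atom (H, metal, B, Si) counts −1, and each C–C bond counts 0.
C4 has a double bond to C (2×0 = 0), one bond to F (+1), one bond to H (-1).
Oxidation state = 0 + 1 − 1 = 0.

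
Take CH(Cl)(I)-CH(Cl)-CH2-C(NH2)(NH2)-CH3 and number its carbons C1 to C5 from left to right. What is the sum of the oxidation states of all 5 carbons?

-2

Tallying each carbon's bonds:
C1: 1C, 1H, 1Cl, 1I → 0 − 1 + 1 + 1 = +1
C2: 2C, 1H, 1Cl → 0 − 1 + 1 = 0
C3: 2C, 2H → 0 − 2 = -2
C4: 2C, 2N → 0 + 2 = +2
C5: 1C, 3H → 0 − 3 = -3
Sum = +1 + 0 − 2 + 2 − 3 = -2.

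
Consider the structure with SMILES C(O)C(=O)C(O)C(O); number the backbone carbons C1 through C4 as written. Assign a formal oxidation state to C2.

+2

Assign +1 per bond to O/N/halogen, −1 per bond to H or an electropositive element, and 0 per bond to carbon.
C2 has one bond to C (0), one bond to C (0), a double bond to O (2×+1 = +2).
Oxidation state = 0 + 0 + 2 = +2.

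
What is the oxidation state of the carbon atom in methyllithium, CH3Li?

Each bond to a more electronegative atom (O, N, halogen) counts +1, each bond to a less electronegative atom (H, metal, B, Si) counts −1, and each C–C bond counts 0.
The carbon has one bond to H (-1), one bond to H (-1), one bond to H (-1), one bond to Li (-1).
Oxidation state = -1 − 1 − 1 − 1 = -4.

-4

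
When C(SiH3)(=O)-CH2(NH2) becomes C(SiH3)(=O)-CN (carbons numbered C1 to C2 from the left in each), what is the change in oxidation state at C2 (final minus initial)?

+4

Before: C2 has 1 bond to C, 2 bonds to H, 1 bond to N → oxidation state -1.
After: C2 has 1 bond to C, 3 bonds to N → oxidation state +3.
Δ = +3 − (-1) = +4, so this is an oxidation at C2.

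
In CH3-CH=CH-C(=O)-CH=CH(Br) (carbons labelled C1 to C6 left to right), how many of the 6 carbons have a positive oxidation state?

1

Assign +1 per bond to O/N/halogen, −1 per bond to H or an electropositive element, and 0 per bond to carbon. Tallying each carbon:
C1: 1C, 3H → 0 − 3 = -3
C2: 3C, 1H → 0 − 1 = -1
C3: 3C, 1H → 0 − 1 = -1
C4: 2C, 2O → 0 + 2 = +2
C5: 3C, 1H → 0 − 1 = -1
C6: 2C, 1H, 1Br → 0 − 1 + 1 = 0
1 carbon (C4) meets the condition.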